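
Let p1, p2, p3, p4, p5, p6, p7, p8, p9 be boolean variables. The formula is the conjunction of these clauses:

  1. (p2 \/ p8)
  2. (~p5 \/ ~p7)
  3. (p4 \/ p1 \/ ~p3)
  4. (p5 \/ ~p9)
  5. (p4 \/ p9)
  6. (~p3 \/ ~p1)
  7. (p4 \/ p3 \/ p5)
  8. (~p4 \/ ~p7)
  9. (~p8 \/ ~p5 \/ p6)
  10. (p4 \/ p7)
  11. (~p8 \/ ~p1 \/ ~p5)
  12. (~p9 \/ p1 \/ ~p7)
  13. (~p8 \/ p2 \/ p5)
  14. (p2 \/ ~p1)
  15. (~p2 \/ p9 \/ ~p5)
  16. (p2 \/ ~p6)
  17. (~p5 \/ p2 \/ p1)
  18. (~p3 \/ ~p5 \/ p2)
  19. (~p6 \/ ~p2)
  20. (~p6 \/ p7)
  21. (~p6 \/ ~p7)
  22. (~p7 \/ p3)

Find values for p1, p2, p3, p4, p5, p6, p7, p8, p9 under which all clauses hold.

p1 = False  p2 = True  p3 = False  p4 = True  p5 = True  p6 = False  p7 = False  p8 = False  p9 = True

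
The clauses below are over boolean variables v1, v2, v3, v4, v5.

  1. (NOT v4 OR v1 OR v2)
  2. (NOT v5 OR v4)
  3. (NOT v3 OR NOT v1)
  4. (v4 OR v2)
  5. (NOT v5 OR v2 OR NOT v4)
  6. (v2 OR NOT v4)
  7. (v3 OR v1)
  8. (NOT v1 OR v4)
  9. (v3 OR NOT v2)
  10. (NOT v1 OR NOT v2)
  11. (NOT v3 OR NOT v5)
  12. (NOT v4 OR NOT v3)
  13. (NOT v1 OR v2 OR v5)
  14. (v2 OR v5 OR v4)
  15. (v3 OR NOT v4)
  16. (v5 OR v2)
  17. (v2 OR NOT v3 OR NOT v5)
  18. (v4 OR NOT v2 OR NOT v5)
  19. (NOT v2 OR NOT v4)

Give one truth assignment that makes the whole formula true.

v1 = F, v2 = T, v3 = T, v4 = F, v5 = F

Try v1 = False.
  then v3 is forced to True.
  then v5 is forced to False.
  then v4 is forced to False.
  then v2 is forced to True.
Every clause has at least one true literal under this assignment.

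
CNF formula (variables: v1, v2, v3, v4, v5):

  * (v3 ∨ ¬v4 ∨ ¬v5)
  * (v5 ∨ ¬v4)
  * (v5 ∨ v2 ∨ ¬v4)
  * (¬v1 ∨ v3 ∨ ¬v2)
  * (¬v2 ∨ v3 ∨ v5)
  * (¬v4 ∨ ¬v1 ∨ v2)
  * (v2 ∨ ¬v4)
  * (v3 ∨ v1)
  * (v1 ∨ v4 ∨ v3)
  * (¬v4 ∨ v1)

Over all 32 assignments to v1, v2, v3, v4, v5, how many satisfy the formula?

Split on v4, then v1.
  v4=T, v1=T: remaining (v2,v3,v5) ∈ {(T,T,T)} — 1.
  v4=T, v1=F: a clause becomes empty — 0.
  v4=F, v1=T: v5 free; 3 ways for (v2,v3) × 2^1 = 6.
  v4=F, v1=F: remaining (v2,v3,v5) ∈ {(F,T,F); (F,T,T); (T,T,F); (T,T,T)} — 4.
Total: 1 + 0 + 6 + 4 = 11.

11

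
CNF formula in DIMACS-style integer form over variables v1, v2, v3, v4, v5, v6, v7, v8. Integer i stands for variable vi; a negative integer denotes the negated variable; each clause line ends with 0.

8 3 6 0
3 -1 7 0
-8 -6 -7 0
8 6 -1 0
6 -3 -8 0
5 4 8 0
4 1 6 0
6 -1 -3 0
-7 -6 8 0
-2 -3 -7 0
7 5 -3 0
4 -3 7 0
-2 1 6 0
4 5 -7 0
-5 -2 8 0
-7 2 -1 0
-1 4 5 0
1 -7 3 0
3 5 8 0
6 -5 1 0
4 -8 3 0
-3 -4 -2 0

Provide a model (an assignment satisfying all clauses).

Set v1 = False and propagate.
Branch on v2: take v2 = True.
  then v6 is forced to True.
Branch on v3: take v3 = False.
  then v7 is forced to False.
The remaining clauses are satisfied by v4 = True, v5 = True, v8 = True.
Every clause has at least one true literal under this assignment.
Check each clause:
  1. (v3 \/ v6 \/ v8) — v8 is true.
  2. (~v1 \/ v7 \/ v3) — ~v1 is true.
  3. (~v6 \/ ~v8 \/ ~v7) — ~v7 is true.
  4. (v6 \/ v8 \/ ~v1) — v8 is true.
  5. (~v3 \/ ~v8 \/ v6) — ~v3 is true.
  6. (v5 \/ v8 \/ v4) — v8 is true.
  7. (v6 \/ v4 \/ v1) — v4 is true.
  8. (~v1 \/ v6 \/ ~v3) — ~v3 is true.
  9. (~v6 \/ ~v7 \/ v8) — v8 is true.
  10. (~v2 \/ ~v3 \/ ~v7) — ~v7 is true.
  11. (~v3 \/ v7 \/ v5) — ~v3 is true.
  12. (v4 \/ v7 \/ ~v3) — v4 is true.
  13. (v1 \/ ~v2 \/ v6) — v6 is true.
  14. (~v7 \/ v4 \/ v5) — ~v7 is true.
  15. (~v5 \/ v8 \/ ~v2) — v8 is true.
  16. (~v7 \/ ~v1 \/ v2) — ~v7 is true.
  17. (v4 \/ v5 \/ ~v1) — v4 is true.
  18. (v1 \/ v3 \/ ~v7) — ~v7 is true.
  19. (v5 \/ v8 \/ v3) — v8 is true.
  20. (~v5 \/ v1 \/ v6) — v6 is true.
  21. (~v8 \/ v3 \/ v4) — v4 is true.
  22. (~v3 \/ ~v2 \/ ~v4) — ~v3 is true.

v1=False, v2=True, v3=False, v4=True, v5=True, v6=True, v7=False, v8=True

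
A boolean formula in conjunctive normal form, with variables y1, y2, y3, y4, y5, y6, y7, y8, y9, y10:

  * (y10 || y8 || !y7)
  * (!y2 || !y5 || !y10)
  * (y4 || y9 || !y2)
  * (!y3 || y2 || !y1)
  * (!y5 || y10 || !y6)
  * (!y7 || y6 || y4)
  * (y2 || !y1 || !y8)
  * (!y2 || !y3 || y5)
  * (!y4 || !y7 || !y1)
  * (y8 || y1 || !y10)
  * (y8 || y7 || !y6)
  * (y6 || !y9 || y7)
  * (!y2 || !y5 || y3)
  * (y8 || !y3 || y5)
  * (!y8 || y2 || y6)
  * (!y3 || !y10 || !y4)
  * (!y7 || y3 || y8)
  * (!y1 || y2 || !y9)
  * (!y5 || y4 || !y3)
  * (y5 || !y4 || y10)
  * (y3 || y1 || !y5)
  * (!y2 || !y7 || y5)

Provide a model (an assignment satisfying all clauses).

y1=True, y2=True, y3=False, y4=False, y5=False, y6=True, y7=False, y8=True, y9=True, y10=False

Set y1 = True and propagate.
Branch on y2: take y2 = True.
The remaining clauses are satisfied by y3 = False, y4 = False, y5 = False, y6 = True, y7 = False, y8 = True, y9 = True, y10 = False.
Check each clause:
  1. (y10 || !y7 || y8) — y8 is true.
  2. (!y10 || !y2 || !y5) — !y5 is true.
  3. (!y2 || y9 || y4) — y9 is true.
  4. (!y3 || y2 || !y1) — y2 is true.
  5. (!y6 || !y5 || y10) — !y5 is true.
  6. (y4 || !y7 || y6) — !y7 is true.
  7. (y2 || !y8 || !y1) — y2 is true.
  8. (y5 || !y3 || !y2) — !y3 is true.
  9. (!y1 || !y4 || !y7) — !y7 is true.
  10. (y8 || y1 || !y10) — y8 is true.
  11. (!y6 || y7 || y8) — y8 is true.
  12. (y6 || !y9 || y7) — y6 is true.
  13. (!y5 || !y2 || y3) — !y5 is true.
  14. (y5 || !y3 || y8) — y8 is true.
  15. (y2 || y6 || !y8) — y2 is true.
  16. (!y3 || !y4 || !y10) — !y4 is true.
  17. (y8 || y3 || !y7) — y8 is true.
  18. (y2 || !y1 || !y9) — y2 is true.
  19. (y4 || !y3 || !y5) — !y5 is true.
  20. (!y4 || y10 || y5) — !y4 is true.
  21. (y1 || y3 || !y5) — y1 is true.
  22. (!y2 || !y7 || y5) — !y7 is true.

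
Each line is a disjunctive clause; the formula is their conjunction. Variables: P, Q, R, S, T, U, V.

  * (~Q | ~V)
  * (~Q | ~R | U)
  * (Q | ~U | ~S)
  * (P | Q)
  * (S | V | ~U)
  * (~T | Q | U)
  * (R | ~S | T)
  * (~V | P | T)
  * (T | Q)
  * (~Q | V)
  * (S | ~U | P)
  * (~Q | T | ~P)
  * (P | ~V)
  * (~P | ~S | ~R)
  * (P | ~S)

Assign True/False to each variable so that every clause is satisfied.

P=T, Q=F, R=F, S=F, T=T, U=T, V=T

Check each clause:
  1. (~V | ~Q) — ~Q is true.
  2. (~R | ~Q | U) — ~R is true.
  3. (~U | ~S | Q) — ~S is true.
  4. (P | Q) — P is true.
  5. (V | ~U | S) — V is true.
  6. (Q | U | ~T) — U is true.
  7. (R | T | ~S) — ~S is true.
  8. (P | T | ~V) — P is true.
  9. (T | Q) — T is true.
  10. (~Q | V) — ~Q is true.
  11. (~U | S | P) — P is true.
  12. (~P | T | ~Q) — T is true.
  13. (~V | P) — P is true.
  14. (~S | ~R | ~P) — ~S is true.
  15. (~S | P) — P is true.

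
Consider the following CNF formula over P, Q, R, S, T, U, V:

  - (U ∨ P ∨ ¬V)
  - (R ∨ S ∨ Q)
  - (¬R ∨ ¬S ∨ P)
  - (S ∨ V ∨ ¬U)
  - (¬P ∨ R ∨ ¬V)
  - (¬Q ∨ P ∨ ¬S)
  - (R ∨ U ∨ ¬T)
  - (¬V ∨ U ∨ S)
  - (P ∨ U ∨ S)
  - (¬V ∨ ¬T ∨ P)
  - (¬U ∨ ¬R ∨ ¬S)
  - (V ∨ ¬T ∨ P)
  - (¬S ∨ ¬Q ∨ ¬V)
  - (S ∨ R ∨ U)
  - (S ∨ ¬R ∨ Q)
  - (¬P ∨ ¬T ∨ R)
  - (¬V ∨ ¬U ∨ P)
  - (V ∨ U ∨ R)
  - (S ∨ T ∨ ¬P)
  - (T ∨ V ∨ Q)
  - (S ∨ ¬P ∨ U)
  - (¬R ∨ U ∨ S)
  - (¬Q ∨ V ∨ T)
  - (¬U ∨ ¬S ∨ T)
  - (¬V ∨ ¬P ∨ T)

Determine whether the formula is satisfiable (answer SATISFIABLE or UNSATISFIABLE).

Try P = True.
Branch on Q: take Q = True.
Set R = True and propagate.
For the remaining variables, S = True, T = True, U = False, V = False works.
So P=T, Q=T, R=T, S=T, T=T, U=F, V=F is a satisfying assignment.

SATISFIABLE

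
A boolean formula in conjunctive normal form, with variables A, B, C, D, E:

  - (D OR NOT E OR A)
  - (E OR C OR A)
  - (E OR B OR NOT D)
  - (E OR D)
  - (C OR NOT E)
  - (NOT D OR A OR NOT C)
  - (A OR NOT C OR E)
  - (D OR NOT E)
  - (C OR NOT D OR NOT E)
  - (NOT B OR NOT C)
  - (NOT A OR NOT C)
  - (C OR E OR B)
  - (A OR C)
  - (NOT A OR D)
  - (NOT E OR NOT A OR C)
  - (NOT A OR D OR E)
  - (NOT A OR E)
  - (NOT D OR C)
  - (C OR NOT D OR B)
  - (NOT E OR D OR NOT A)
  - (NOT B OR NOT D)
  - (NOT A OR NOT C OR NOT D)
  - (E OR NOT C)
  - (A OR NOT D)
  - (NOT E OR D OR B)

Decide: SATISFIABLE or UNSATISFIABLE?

D = True:
  propagation gives C=True, A=True; an empty clause results — contradiction.
D = False:
  propagation gives E=True; an empty clause results — contradiction.
Every branch closes, so no satisfying assignment exists.

UNSATISFIABLE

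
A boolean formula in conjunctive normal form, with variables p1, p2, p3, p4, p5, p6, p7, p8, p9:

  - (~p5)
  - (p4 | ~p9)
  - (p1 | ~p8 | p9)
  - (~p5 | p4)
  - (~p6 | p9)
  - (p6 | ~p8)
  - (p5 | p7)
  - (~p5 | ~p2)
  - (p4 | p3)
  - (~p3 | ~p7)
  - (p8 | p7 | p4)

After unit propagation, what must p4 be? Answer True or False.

(~p5) is a unit clause: p5 = False.
In (p5 | p7), p5 is now false; p7 must hold, so p7 = True.
(~p7 | ~p3): since p7 = True, the clause reduces to (~p3). p3 = False.
(p4 | p3): since p3 = False, the clause reduces to (p4). p4 = True.

True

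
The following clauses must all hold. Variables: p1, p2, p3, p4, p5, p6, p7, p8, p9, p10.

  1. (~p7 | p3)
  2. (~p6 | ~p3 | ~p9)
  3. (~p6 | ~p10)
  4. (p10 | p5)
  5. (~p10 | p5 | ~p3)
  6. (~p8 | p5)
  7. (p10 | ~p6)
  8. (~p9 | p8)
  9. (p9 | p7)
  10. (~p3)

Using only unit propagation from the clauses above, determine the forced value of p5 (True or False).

(~p3) is a unit clause: p3 = False.
In (p3 | ~p7), p3 is now false; ~p7 must hold, so p7 = False.
In (p9 | p7), p7 is now false; p9 must hold, so p9 = True.
(~p9 | p8): since p9 = True, the clause reduces to (p8). p8 = True.
In (p5 | ~p8), ~p8 is now false; p5 must hold, so p5 = True.

True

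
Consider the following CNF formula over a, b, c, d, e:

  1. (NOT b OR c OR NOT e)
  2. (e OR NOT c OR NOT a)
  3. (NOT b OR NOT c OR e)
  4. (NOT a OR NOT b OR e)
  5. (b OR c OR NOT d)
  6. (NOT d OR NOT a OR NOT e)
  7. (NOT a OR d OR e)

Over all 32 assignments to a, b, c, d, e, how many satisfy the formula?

Split on e, then a.
  e=T, a=T: remaining (b,c,d) ∈ {(F,F,F); (F,T,F); (T,T,F)} — 3.
  e=T, a=F: 5 of the 8 assignments to (b,c,d) work.
  e=F, a=T: a clause becomes empty — 0.
  e=F, a=F: 5 of the 8 assignments to (b,c,d) work.
Total: 3 + 5 + 0 + 5 = 13.

13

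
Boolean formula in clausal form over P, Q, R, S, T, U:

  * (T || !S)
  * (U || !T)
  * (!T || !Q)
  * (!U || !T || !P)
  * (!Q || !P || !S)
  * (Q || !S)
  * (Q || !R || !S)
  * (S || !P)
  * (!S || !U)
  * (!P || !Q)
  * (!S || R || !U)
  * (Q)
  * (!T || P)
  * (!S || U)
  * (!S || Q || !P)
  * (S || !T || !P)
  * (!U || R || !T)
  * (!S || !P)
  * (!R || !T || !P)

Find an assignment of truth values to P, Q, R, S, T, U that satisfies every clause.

P=False, Q=True, R=False, S=False, T=False, U=True

Check each clause:
  1. (!S || T) — !S is true.
  2. (U || !T) — !T is true.
  3. (!Q || !T) — !T is true.
  4. (!U || !T || !P) — !T is true.
  5. (!S || !Q || !P) — !S is true.
  6. (Q || !S) — Q is true.
  7. (!R || Q || !S) — Q is true.
  8. (S || !P) — !P is true.
  9. (!S || !U) — !S is true.
  10. (!Q || !P) — !P is true.
  11. (!S || R || !U) — !S is true.
  12. (Q) — Q is true.
  13. (P || !T) — !T is true.
  14. (U || !S) — !S is true.
  15. (!P || !S || Q) — Q is true.
  16. (!T || S || !P) — !T is true.
  17. (R || !U || !T) — !T is true.
  18. (!S || !P) — !S is true.
  19. (!R || !P || !T) — !T is true.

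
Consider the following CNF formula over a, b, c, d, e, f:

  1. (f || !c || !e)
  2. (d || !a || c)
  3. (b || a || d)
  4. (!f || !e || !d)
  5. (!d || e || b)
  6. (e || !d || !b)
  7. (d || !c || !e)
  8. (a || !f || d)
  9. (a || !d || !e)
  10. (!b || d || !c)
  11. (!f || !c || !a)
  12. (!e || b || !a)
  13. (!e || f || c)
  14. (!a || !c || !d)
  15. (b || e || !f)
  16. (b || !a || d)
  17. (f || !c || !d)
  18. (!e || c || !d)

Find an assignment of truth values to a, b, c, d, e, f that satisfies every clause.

a=False, b=True, c=False, d=False, e=False, f=False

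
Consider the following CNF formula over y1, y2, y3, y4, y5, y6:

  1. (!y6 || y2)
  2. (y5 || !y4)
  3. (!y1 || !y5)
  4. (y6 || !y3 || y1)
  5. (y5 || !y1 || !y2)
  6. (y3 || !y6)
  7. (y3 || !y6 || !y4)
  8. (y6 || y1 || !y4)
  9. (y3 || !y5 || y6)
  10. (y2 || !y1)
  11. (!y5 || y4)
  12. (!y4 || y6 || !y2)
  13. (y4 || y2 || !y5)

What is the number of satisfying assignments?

4

Satisfying assignments:
  y1=0 y2=0 y3=0 y4=0 y5=0 y6=0
  y1=0 y2=1 y3=0 y4=0 y5=0 y6=0
  y1=0 y2=1 y3=1 y4=0 y5=0 y6=1
  y1=0 y2=1 y3=1 y4=1 y5=1 y6=1
Count: 4.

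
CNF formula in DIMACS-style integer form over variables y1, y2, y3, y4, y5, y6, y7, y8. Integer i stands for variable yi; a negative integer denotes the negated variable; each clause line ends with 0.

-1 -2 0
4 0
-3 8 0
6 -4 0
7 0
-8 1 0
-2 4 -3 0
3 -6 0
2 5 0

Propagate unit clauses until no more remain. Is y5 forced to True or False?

True

(y4) is a unit clause: y4 = True.
From (¬y4 ∨ y6) and y4 = True: y6 = True.
Unit clause (y7) sets y7 = True.
From (¬y6 ∨ y3) and y6 = True: y3 = True.
From (¬y3 ∨ y8) and y3 = True: y8 = True.
(¬y8 ∨ y1): since y8 = True, the clause reduces to (y1). y1 = True.
(¬y1 ∨ ¬y2) with y1 = True leaves only ¬y2, so y2 = False.
(y5 ∨ y2): since y2 = False, the clause reduces to (y5). y5 = True.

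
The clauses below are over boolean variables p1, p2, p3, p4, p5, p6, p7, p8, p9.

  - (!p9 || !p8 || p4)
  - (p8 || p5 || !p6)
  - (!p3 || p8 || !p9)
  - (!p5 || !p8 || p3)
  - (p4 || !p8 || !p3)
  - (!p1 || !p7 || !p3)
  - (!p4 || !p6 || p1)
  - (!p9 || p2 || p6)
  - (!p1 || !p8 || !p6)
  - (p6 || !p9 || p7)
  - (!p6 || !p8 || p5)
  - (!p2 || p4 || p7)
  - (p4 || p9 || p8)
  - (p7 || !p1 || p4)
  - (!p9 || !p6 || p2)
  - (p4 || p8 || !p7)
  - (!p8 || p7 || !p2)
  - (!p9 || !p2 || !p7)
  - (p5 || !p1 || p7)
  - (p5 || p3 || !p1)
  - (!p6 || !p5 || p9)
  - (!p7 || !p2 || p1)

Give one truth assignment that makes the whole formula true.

p1 = T, p2 = F, p3 = F, p4 = T, p5 = T, p6 = F, p7 = T, p8 = F, p9 = F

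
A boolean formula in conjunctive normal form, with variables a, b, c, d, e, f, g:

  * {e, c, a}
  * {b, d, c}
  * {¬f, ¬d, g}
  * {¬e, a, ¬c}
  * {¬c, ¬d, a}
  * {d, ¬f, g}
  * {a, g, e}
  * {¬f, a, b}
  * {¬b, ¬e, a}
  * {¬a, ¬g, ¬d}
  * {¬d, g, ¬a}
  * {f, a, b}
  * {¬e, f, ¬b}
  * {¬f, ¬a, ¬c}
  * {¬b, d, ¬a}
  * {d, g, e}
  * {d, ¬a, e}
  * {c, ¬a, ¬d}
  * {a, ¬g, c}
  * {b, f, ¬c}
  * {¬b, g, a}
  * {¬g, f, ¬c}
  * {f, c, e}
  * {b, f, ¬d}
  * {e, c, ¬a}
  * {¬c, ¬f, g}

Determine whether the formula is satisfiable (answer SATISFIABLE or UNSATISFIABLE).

SATISFIABLE

Set a = False and propagate.
Set b = True and propagate.
  then e is forced to False.
  then c is forced to True.
  then d is forced to False.
  then g is forced to True.
  then f is forced to True.
Every clause has at least one true literal under this assignment.
So a=False, b=True, c=True, d=False, e=False, f=True, g=True is a satisfying assignment.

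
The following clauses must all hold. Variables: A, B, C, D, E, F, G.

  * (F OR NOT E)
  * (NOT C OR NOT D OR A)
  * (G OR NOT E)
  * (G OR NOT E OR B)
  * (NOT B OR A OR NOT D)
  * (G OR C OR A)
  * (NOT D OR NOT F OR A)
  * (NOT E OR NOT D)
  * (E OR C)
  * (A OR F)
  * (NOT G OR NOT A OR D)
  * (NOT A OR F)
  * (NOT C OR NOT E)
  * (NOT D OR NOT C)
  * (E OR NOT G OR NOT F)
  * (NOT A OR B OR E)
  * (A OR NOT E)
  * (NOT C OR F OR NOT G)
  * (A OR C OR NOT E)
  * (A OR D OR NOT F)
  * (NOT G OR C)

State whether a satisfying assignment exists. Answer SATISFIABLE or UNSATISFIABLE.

Branch on A: take A = True.
  then F is forced to True.
Set B = True and propagate.
Try C = True.
  then E is forced to False.
  then D is forced to False.
  then G is forced to False.
Every clause has at least one true literal under this assignment.
So A=True, B=True, C=True, D=False, E=False, F=True, G=False is a satisfying assignment.

SATISFIABLE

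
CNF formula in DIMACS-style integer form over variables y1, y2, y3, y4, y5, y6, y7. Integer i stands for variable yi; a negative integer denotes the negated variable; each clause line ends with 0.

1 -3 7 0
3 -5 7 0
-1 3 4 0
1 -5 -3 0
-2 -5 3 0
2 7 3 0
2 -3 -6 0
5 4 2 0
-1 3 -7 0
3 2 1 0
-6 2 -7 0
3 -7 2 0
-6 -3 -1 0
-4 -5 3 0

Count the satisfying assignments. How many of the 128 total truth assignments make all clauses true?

Split on y3, then y2.
  y3=T, y2=T: y4 free; 6 ways for (y1,y5,y6,y7) × 2^1 = 12.
  y3=T, y2=F: 7 of the 32 assignments to (y1,y4,y5,y6,y7) work.
  y3=F, y2=T: y6 free; 5 ways for (y1,y4,y5,y7) × 2^1 = 10.
  y3=F, y2=F: a clause becomes empty — 0.
Total: 12 + 7 + 10 + 0 = 29.

29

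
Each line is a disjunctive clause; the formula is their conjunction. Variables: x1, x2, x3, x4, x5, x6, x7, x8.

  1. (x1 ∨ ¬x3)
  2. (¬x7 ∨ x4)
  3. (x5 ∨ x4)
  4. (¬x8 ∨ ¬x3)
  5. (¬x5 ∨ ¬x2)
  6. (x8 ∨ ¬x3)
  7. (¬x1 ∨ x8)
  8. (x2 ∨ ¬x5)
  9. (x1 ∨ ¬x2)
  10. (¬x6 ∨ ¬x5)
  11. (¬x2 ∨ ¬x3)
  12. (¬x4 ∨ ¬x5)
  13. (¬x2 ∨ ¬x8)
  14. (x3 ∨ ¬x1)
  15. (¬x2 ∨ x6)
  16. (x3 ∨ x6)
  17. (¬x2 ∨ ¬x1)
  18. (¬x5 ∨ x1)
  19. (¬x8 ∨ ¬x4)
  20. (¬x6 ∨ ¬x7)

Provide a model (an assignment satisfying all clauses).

x1 = False  x2 = False  x3 = False  x4 = True  x5 = False  x6 = True  x7 = False  x8 = False

Check each clause:
  1. (¬x3 ∨ x1) — ¬x3 is true.
  2. (¬x7 ∨ x4) — ¬x7 is true.
  3. (x4 ∨ x5) — x4 is true.
  4. (¬x8 ∨ ¬x3) — ¬x8 is true.
  5. (¬x5 ∨ ¬x2) — ¬x5 is true.
  6. (¬x3 ∨ x8) — ¬x3 is true.
  7. (¬x1 ∨ x8) — ¬x1 is true.
  8. (¬x5 ∨ x2) — ¬x5 is true.
  9. (x1 ∨ ¬x2) — ¬x2 is true.
  10. (¬x5 ∨ ¬x6) — ¬x5 is true.
  11. (¬x3 ∨ ¬x2) — ¬x3 is true.
  12. (¬x4 ∨ ¬x5) — ¬x5 is true.
  13. (¬x8 ∨ ¬x2) — ¬x8 is true.
  14. (x3 ∨ ¬x1) — ¬x1 is true.
  15. (x6 ∨ ¬x2) — ¬x2 is true.
  16. (x6 ∨ x3) — x6 is true.
  17. (¬x1 ∨ ¬x2) — ¬x1 is true.
  18. (x1 ∨ ¬x5) — ¬x5 is true.
  19. (¬x8 ∨ ¬x4) — ¬x8 is true.
  20. (¬x6 ∨ ¬x7) — ¬x7 is true.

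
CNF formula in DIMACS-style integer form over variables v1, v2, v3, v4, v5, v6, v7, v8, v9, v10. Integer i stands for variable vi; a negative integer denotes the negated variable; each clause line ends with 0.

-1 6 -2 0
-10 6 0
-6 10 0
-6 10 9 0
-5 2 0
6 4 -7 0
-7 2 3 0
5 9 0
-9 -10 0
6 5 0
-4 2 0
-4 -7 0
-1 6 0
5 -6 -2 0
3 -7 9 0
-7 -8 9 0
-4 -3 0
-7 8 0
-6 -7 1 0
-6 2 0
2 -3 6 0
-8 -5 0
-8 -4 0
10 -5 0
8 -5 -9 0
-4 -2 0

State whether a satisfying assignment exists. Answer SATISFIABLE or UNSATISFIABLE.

SATISFIABLE

v7 occurs only negated in the remaining clauses — set v7 = False.
Branch on v1: take v1 = True.
  then v6 is forced to True.
  then v10 is forced to True.
  then v9 is forced to False.
  then v5 is forced to True.
  then v2 is forced to True.
  then v8 is forced to False.
  then v4 is forced to False.
v3 is now unconstrained; take v3 = True.
Every clause has at least one true literal under this assignment.
So v1 = True, v2 = True, v3 = True, v4 = False, v5 = True, v6 = True, v7 = False, v8 = False, v9 = False, v10 = True is a satisfying assignment.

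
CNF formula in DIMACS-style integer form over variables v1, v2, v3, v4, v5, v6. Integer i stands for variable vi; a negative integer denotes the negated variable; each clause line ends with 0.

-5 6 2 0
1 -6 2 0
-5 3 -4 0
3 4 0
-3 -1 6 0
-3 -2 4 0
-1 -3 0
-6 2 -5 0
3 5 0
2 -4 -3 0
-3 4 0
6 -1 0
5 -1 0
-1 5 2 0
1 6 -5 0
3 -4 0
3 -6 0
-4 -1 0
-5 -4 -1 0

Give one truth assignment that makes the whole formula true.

v1=False, v2=True, v3=True, v4=True, v5=False, v6=False

Branch on v1: take v1 = False.
Branch on v2: take v2 = True.
For the remaining variables, v3 = True, v4 = True, v5 = False, v6 = False works.
Every clause has at least one true literal under this assignment.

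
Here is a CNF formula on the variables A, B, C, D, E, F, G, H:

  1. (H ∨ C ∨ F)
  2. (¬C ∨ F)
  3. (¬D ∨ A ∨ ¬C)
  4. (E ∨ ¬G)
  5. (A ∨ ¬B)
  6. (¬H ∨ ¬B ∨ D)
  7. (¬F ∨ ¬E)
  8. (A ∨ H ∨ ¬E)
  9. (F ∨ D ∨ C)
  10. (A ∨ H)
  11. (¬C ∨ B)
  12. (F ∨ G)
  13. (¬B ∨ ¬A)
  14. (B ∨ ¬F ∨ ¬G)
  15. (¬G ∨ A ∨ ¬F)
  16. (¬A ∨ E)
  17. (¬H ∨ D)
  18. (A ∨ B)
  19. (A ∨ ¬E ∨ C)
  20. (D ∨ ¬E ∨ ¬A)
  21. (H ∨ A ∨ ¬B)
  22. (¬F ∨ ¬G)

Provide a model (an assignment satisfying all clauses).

A = True, B = False, C = False, D = True, E = True, F = False, G = True, H = True

Try A = True.
  then B is forced to False.
  then C is forced to False.
  then E is forced to True.
  then F is forced to False.
  then H is forced to True.
  then D is forced to True.
  then G is forced to True.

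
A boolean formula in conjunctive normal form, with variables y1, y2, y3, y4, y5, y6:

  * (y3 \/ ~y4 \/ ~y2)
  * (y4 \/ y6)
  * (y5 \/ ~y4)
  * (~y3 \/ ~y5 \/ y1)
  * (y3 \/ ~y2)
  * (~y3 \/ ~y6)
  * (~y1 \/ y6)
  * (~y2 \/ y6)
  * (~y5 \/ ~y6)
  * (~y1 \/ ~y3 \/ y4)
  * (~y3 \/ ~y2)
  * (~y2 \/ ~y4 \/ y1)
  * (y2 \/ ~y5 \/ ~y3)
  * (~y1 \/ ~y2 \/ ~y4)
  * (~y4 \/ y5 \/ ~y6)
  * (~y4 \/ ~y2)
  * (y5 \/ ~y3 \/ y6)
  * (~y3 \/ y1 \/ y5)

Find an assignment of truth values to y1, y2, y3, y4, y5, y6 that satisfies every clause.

Set y1 = False and propagate.
For the remaining variables, y2 = False, y3 = False, y4 = True, y5 = True, y6 = False works.
Every clause has at least one true literal under this assignment.
Check each clause:
  1. (~y4 \/ y3 \/ ~y2) — ~y2 is true.
  2. (y4 \/ y6) — y4 is true.
  3. (y5 \/ ~y4) — y5 is true.
  4. (y1 \/ ~y5 \/ ~y3) — ~y3 is true.
  5. (~y2 \/ y3) — ~y2 is true.
  6. (~y3 \/ ~y6) — ~y6 is true.
  7. (~y1 \/ y6) — ~y1 is true.
  8. (y6 \/ ~y2) — ~y2 is true.
  9. (~y6 \/ ~y5) — ~y6 is true.
  10. (~y1 \/ ~y3 \/ y4) — y4 is true.
  11. (~y3 \/ ~y2) — ~y3 is true.
  12. (y1 \/ ~y2 \/ ~y4) — ~y2 is true.
  13. (~y3 \/ ~y5 \/ y2) — ~y3 is true.
  14. (~y4 \/ ~y1 \/ ~y2) — ~y1 is true.
  15. (~y6 \/ ~y4 \/ y5) — ~y6 is true.
  16. (~y2 \/ ~y4) — ~y2 is true.
  17. (~y3 \/ y6 \/ y5) — y5 is true.
  18. (y5 \/ y1 \/ ~y3) — ~y3 is true.

y1=False  y2=False  y3=False  y4=True  y5=True  y6=False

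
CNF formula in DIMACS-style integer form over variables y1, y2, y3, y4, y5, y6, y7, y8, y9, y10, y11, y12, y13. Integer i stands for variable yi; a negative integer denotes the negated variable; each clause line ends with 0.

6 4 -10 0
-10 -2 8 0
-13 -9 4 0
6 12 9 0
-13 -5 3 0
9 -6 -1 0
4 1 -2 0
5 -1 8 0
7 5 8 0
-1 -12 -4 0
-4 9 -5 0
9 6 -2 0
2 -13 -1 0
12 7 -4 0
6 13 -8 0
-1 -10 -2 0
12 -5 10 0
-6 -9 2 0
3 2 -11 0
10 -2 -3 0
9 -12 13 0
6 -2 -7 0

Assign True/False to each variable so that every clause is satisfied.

y1=False  y2=True  y3=True  y4=True  y5=True  y6=True  y7=True  y8=True  y9=True  y10=True  y11=False  y12=True  y13=False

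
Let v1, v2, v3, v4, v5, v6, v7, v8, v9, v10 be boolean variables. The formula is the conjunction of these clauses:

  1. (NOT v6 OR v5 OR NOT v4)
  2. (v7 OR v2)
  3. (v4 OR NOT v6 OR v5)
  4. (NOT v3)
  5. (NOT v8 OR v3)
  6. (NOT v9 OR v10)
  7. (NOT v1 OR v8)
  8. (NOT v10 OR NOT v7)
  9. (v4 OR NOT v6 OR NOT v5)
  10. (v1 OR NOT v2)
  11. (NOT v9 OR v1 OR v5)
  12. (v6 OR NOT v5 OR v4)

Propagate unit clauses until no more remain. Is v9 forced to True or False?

False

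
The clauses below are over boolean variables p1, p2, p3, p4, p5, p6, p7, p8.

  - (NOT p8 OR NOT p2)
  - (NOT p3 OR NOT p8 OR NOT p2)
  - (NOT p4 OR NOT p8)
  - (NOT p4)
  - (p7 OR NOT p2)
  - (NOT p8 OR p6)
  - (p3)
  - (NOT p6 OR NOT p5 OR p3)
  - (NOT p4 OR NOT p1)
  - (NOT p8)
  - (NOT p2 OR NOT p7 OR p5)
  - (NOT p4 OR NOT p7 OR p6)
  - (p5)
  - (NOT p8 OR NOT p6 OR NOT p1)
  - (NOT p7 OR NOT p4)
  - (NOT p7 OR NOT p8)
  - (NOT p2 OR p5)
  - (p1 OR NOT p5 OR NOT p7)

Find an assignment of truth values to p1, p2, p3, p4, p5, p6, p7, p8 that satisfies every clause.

p1=True, p2=False, p3=True, p4=False, p5=True, p6=True, p7=True, p8=False

The clause (NOT p4) is unit: p4 must be False.
Unit propagation: (p3) forces p3 = True.
(NOT p8) is a unit clause, so p8 = False.
(p5) is a unit clause, so p5 = True.
Pure literal: p1 appears only positively; assign p1 = True.
p2 occurs only negated in the remaining clauses — set p2 = False.
p6, p7 are now unconstrained; take p6 = True, p7 = True.
Check each clause:
  1. (NOT p8 OR NOT p2) — NOT p8 is true.
  2. (NOT p2 OR NOT p8 OR NOT p3) — NOT p8 is true.
  3. (NOT p4 OR NOT p8) — NOT p8 is true.
  4. (NOT p4) — NOT p4 is true.
  5. (p7 OR NOT p2) — NOT p2 is true.
  6. (NOT p8 OR p6) — NOT p8 is true.
  7. (p3) — p3 is true.
  8. (NOT p5 OR p3 OR NOT p6) — p3 is true.
  9. (NOT p1 OR NOT p4) — NOT p4 is true.
  10. (NOT p8) — NOT p8 is true.
  11. (NOT p2 OR p5 OR NOT p7) — p5 is true.
  12. (p6 OR NOT p7 OR NOT p4) — NOT p4 is true.
  13. (p5) — p5 is true.
  14. (NOT p8 OR NOT p6 OR NOT p1) — NOT p8 is true.
  15. (NOT p4 OR NOT p7) — NOT p4 is true.
  16. (NOT p8 OR NOT p7) — NOT p8 is true.
  17. (NOT p2 OR p5) — p5 is true.
  18. (NOT p5 OR NOT p7 OR p1) — p1 is true.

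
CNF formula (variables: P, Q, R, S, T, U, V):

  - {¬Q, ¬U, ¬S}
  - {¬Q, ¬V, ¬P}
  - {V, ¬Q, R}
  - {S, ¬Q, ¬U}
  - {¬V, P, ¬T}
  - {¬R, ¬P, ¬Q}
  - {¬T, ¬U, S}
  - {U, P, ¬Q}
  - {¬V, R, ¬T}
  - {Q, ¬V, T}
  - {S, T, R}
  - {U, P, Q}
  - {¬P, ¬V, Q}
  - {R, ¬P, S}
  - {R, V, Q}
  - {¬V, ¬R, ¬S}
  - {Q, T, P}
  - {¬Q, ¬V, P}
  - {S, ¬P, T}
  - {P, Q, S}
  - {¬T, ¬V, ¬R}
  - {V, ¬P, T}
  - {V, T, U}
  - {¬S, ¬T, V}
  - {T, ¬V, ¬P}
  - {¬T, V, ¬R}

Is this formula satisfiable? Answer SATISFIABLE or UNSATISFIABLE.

UNSATISFIABLE

V = True:
  P = True:
    propagation gives Q=False; an empty clause results — contradiction.
  P = False:
    propagation gives T=False, Q=True; an empty clause results — contradiction.
V = False:
  Q = True:
    propagation gives R=True, P=False, U=True, S=False; an empty clause results — contradiction.
  Q = False:
    propagation gives R=True, T=False, P=True; an empty clause results — contradiction.
Every branch closes, so no satisfying assignment exists.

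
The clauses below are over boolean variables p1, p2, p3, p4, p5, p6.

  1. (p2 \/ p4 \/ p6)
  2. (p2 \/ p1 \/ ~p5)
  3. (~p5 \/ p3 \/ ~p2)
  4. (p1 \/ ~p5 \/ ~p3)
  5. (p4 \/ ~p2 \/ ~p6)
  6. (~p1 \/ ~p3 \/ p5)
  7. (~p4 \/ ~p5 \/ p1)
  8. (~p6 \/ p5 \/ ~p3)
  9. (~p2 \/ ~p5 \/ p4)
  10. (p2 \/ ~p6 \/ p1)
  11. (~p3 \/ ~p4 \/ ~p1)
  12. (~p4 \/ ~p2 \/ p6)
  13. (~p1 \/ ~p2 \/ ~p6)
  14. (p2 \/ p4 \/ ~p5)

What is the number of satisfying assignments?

Split on p2, then p5.
  p2=T, p5=T: a clause becomes empty — 0.
  p2=T, p5=F: remaining (p1,p3,p4,p6) ∈ {(F,F,F,F); (F,F,T,T); (F,T,F,F); (T,F,F,F)} — 4.
  p2=F, p5=T: remaining (p1,p3,p4,p6) ∈ {(T,F,T,F); (T,F,T,T)} — 2.
  p2=F, p5=F: 5 of the 16 assignments to (p1,p3,p4,p6) work.
Total: 0 + 4 + 2 + 5 = 11.

11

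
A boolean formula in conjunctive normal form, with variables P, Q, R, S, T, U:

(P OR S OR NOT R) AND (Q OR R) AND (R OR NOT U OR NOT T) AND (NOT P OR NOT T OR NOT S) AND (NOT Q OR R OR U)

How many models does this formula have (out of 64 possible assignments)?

24

Split on R, then P.
  R=T, P=T: Q, U free; 3 ways for (S,T) × 2^2 = 12.
  R=T, P=F: forces S=T; Q, T, U free → 2^3 = 8.
  R=F, P=T: remaining (Q,S,T,U) ∈ {(T,F,F,T); (T,T,F,T)} — 2.
  R=F, P=F: remaining (Q,S,T,U) ∈ {(T,F,F,T); (T,T,F,T)} — 2.
Total: 12 + 8 + 2 + 2 = 24.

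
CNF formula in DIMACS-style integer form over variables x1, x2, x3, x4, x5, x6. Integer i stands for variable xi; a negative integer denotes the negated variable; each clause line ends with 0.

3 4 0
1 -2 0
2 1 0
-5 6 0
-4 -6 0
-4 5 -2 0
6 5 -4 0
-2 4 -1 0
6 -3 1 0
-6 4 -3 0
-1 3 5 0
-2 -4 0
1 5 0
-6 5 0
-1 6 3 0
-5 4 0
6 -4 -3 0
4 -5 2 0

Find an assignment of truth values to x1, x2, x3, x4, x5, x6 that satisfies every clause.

Branch on x1: take x1 = True.
Branch on x2: take x2 = False.
For the remaining variables, x3 = True, x4 = False, x5 = False, x6 = False works.

x1=True, x2=False, x3=True, x4=False, x5=False, x6=False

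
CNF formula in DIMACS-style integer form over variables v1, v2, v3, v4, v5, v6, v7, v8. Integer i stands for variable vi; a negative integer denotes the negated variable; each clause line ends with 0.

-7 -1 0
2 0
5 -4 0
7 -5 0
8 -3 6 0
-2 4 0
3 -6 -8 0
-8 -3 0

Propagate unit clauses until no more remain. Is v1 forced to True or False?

False

(v2) is a unit clause: v2 = True.
(~v2 | v4): since v2 = True, the clause reduces to (v4). v4 = True.
From (~v4 | v5) and v4 = True: v5 = True.
(v7 | ~v5) with v5 = True leaves only v7, so v7 = True.
(~v7 | ~v1): since v7 = True, the clause reduces to (~v1). v1 = False.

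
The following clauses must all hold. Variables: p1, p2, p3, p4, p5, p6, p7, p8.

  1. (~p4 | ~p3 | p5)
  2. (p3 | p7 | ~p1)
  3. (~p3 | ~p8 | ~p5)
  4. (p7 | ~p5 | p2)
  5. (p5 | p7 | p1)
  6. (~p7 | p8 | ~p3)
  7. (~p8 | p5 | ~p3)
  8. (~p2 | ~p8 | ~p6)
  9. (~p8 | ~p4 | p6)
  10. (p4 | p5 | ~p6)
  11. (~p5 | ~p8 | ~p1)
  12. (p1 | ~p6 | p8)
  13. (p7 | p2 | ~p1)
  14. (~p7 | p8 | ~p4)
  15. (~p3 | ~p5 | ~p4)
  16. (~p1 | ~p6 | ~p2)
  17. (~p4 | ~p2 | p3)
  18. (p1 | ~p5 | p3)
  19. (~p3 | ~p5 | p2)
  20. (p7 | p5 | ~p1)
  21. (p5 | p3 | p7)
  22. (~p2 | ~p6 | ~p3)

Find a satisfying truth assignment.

Try p1 = False.
Set p2 = False and propagate.
Try p3 = False.
  then p5 is forced to False.
  then p7 is forced to True.
The remaining clauses are satisfied by p4 = False, p6 = False, p8 = False.
Check each clause:
  1. (~p3 | ~p4 | p5) — ~p3 is true.
  2. (~p1 | p7 | p3) — ~p1 is true.
  3. (~p8 | ~p5 | ~p3) — ~p8 is true.
  4. (~p5 | p7 | p2) — ~p5 is true.
  5. (p7 | p1 | p5) — p7 is true.
  6. (~p3 | ~p7 | p8) — ~p3 is true.
  7. (~p8 | ~p3 | p5) — ~p8 is true.
  8. (~p8 | ~p2 | ~p6) — ~p8 is true.
  9. (~p8 | p6 | ~p4) — ~p8 is true.
  10. (p5 | p4 | ~p6) — ~p6 is true.
  11. (~p8 | ~p1 | ~p5) — ~p8 is true.
  12. (p8 | ~p6 | p1) — ~p6 is true.
  13. (p7 | p2 | ~p1) — ~p1 is true.
  14. (~p4 | ~p7 | p8) — ~p4 is true.
  15. (~p5 | ~p4 | ~p3) — ~p5 is true.
  16. (~p2 | ~p6 | ~p1) — ~p6 is true.
  17. (~p2 | p3 | ~p4) — ~p4 is true.
  18. (~p5 | p1 | p3) — ~p5 is true.
  19. (~p5 | ~p3 | p2) — ~p5 is true.
  20. (p5 | ~p1 | p7) — ~p1 is true.
  21. (p3 | p7 | p5) — p7 is true.
  22. (~p3 | ~p6 | ~p2) — ~p6 is true.

p1 = False  p2 = False  p3 = False  p4 = False  p5 = False  p6 = False  p7 = True  p8 = False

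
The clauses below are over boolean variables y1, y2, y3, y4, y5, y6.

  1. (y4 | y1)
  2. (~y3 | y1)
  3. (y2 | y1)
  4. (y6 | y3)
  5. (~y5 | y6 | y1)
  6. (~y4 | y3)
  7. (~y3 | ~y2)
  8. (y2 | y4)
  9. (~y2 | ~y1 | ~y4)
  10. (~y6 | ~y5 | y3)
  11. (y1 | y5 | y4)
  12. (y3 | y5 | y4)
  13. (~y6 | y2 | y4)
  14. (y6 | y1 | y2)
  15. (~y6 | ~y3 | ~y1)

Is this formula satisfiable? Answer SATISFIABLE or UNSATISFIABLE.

Branch on y1: take y1 = True.
For the remaining variables, y2 = False, y3 = True, y4 = True, y5 = False, y6 = False works.
Every clause has at least one true literal under this assignment.
So y1 = True, y2 = False, y3 = True, y4 = True, y5 = False, y6 = False is a satisfying assignment.

SATISFIABLE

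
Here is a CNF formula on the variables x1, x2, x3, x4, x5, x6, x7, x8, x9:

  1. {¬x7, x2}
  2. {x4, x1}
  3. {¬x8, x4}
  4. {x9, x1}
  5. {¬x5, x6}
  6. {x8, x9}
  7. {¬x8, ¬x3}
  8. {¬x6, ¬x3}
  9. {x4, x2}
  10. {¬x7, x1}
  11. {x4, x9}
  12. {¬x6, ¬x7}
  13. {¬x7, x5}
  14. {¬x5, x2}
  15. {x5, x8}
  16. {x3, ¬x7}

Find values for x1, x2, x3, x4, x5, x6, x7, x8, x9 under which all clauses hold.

x1 = F  x2 = T  x3 = F  x4 = T  x5 = F  x6 = F  x7 = F  x8 = T  x9 = T

Pure literal: x2 appears only positively; assign x2 = True.
Pure literal: x4 appears only positively; assign x4 = True.
Branch on x1: take x1 = False.
  then x9 is forced to True.
  then x7 is forced to False.
Set x3 = False and propagate.
Branch on x5: take x5 = False.
  then x8 is forced to True.
x6 is now unconstrained; take x6 = False.
Check each clause:
  1. {x2, ¬x7} — ¬x7 is true.
  2. {x1, x4} — x4 is true.
  3. {¬x8, x4} — x4 is true.
  4. {x9, x1} — x9 is true.
  5. {x6, ¬x5} — ¬x5 is true.
  6. {x8, x9} — x8 is true.
  7. {¬x8, ¬x3} — ¬x3 is true.
  8. {¬x6, ¬x3} — ¬x6 is true.
  9. {x2, x4} — x2 is true.
  10. {x1, ¬x7} — ¬x7 is true.
  11. {x9, x4} — x9 is true.
  12. {¬x6, ¬x7} — ¬x7 is true.
  13. {¬x7, x5} — ¬x7 is true.
  14. {x2, ¬x5} — x2 is true.
  15. {x5, x8} — x8 is true.
  16. {x3, ¬x7} — ¬x7 is true.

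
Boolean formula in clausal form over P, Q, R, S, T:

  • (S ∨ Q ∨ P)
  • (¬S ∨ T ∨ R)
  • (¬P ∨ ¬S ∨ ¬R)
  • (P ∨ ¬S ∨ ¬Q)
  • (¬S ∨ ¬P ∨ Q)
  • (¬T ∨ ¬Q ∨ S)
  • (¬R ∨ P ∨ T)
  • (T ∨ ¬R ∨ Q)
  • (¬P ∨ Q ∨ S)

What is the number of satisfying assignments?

6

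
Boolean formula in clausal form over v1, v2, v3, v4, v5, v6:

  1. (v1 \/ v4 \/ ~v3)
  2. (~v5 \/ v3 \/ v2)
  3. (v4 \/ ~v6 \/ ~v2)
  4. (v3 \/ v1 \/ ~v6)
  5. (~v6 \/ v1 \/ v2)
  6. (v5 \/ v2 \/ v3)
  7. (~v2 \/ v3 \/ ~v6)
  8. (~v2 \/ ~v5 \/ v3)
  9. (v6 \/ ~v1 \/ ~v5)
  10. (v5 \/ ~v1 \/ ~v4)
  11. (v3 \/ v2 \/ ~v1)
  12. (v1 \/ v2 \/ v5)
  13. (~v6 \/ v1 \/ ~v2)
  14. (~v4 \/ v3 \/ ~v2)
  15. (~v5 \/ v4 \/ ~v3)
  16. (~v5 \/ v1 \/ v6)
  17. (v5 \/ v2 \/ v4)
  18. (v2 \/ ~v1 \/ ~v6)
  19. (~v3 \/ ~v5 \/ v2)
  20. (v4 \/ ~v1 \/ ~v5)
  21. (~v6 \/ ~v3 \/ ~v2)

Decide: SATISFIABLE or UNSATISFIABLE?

SATISFIABLE

Try v1 = False.
Branch on v2: take v2 = True.
  then v6 is forced to False.
  then v5 is forced to False.
The remaining clauses are satisfied by v3 = False, v4 = False.
So v1=F, v2=T, v3=F, v4=F, v5=F, v6=F is a satisfying assignment.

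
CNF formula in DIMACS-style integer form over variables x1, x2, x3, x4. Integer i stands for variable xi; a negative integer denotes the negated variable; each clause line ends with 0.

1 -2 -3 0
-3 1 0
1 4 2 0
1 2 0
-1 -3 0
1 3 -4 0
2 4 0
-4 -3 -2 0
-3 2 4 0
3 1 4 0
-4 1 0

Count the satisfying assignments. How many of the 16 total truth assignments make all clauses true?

3

The models are:
  x1=T x2=F x3=F x4=T
  x1=T x2=T x3=F x4=F
  x1=T x2=T x3=F x4=T
That's 3 in total.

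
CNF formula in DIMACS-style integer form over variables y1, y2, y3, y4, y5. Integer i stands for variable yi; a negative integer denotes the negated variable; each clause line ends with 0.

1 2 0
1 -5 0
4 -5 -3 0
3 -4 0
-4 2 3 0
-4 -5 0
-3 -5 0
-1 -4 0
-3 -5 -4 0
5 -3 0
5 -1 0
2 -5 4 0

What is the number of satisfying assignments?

2

The models are:
  y1=F y2=T y3=F y4=F y5=F
  y1=T y2=T y3=F y4=F y5=T
That's 2 in total.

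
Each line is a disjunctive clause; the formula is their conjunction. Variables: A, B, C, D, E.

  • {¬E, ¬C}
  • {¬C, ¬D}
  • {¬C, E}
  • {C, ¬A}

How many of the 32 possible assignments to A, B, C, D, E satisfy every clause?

Case analysis on C and E:
  C=1, E=1: a clause becomes empty — 0.
  C=1, E=0: a clause becomes empty — 0.
  C=0, E=1: remaining (A,B,D) ∈ {(0,0,0); (0,0,1); (0,1,0); (0,1,1)} — 4.
  C=0, E=0: remaining (A,B,D) ∈ {(0,0,0); (0,0,1); (0,1,0); (0,1,1)} — 4.
Total: 0 + 0 + 4 + 4 = 8.

8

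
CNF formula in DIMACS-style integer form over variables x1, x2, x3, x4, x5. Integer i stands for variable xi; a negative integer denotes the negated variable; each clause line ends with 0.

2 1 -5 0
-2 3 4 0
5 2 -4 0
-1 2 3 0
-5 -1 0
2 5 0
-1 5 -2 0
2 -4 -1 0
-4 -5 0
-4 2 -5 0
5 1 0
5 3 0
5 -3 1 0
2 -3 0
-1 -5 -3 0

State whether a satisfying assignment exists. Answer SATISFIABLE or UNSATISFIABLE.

SATISFIABLE

Branch on x1: take x1 = False.
  then x5 is forced to True.
  then x2 is forced to True.
  then x4 is forced to False.
  then x3 is forced to True.
So x1=False  x2=True  x3=True  x4=False  x5=True is a satisfying assignment.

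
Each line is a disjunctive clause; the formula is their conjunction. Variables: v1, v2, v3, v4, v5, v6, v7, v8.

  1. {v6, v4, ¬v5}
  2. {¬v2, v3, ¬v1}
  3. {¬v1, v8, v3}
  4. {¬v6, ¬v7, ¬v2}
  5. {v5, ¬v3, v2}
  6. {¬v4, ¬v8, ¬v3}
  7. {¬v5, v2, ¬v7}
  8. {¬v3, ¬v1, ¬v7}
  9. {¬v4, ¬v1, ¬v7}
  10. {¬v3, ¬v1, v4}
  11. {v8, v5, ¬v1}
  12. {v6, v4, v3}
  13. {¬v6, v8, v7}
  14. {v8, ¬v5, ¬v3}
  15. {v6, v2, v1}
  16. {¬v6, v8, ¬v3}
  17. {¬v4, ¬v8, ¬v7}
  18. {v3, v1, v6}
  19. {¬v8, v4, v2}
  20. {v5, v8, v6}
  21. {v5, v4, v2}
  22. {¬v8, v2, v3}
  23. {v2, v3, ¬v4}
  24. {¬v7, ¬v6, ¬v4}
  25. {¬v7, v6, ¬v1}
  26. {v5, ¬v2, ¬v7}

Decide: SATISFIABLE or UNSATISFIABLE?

Branch on v1: take v1 = False.
Branch on v2: take v2 = True.
Set v3 = True and propagate.
The remaining clauses are satisfied by v4 = False, v5 = True, v6 = True, v7 = False, v8 = True.
So v1=0, v2=1, v3=1, v4=0, v5=1, v6=1, v7=0, v8=1 is a satisfying assignment.

SATISFIABLE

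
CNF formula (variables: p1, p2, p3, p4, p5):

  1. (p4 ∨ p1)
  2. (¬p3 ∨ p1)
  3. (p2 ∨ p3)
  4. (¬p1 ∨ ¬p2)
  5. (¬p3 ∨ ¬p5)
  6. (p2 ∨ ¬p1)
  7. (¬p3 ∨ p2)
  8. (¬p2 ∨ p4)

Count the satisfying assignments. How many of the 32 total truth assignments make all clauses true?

2

Satisfying assignments:
  p1=0 p2=1 p3=0 p4=1 p5=0
  p1=0 p2=1 p3=0 p4=1 p5=1
Count: 2.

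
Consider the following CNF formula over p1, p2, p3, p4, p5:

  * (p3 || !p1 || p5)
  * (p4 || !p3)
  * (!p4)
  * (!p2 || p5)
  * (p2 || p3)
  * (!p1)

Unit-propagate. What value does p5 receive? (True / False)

(!p4) stands alone — p4 = False.
In (!p3 || p4), p4 is now false; !p3 must hold, so p3 = False.
In (p3 || p2), p3 is now false; p2 must hold, so p2 = True.
From (p5 || !p2) and p2 = True: p5 = True.

True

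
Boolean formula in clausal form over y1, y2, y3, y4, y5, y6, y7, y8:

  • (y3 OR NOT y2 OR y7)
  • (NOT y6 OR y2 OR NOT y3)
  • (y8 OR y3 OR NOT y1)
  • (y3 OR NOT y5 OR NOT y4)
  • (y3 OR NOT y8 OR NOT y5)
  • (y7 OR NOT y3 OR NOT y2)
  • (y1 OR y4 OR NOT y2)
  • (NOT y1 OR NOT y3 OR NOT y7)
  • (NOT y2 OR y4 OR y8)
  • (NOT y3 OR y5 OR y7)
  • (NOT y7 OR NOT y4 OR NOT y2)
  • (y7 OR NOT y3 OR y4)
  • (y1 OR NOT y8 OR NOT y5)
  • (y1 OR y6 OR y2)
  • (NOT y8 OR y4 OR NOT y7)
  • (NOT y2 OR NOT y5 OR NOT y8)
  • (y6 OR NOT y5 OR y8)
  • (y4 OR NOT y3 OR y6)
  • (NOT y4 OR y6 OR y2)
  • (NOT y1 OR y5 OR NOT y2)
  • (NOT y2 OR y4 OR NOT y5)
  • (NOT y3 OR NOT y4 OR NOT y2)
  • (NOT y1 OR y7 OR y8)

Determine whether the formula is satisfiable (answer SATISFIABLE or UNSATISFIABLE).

SATISFIABLE

Branch on y1: take y1 = False.
The remaining clauses are satisfied by y2 = False, y3 = False, y4 = False, y5 = False, y6 = True, y7 = True, y8 = False.
So y1 = False  y2 = False  y3 = False  y4 = False  y5 = False  y6 = True  y7 = True  y8 = False is a satisfying assignment.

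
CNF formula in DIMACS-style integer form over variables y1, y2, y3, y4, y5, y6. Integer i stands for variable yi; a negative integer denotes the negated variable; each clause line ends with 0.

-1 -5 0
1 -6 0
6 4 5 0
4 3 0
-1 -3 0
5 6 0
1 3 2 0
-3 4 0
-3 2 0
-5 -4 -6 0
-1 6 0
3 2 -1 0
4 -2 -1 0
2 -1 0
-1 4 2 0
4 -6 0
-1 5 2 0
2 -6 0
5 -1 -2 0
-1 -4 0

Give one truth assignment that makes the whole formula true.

y1 = False, y2 = True, y3 = False, y4 = True, y5 = True, y6 = False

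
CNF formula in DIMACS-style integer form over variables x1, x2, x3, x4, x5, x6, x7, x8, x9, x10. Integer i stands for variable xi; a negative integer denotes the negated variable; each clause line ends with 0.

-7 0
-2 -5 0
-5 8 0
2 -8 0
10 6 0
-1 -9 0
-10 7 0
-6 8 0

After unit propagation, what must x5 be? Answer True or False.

False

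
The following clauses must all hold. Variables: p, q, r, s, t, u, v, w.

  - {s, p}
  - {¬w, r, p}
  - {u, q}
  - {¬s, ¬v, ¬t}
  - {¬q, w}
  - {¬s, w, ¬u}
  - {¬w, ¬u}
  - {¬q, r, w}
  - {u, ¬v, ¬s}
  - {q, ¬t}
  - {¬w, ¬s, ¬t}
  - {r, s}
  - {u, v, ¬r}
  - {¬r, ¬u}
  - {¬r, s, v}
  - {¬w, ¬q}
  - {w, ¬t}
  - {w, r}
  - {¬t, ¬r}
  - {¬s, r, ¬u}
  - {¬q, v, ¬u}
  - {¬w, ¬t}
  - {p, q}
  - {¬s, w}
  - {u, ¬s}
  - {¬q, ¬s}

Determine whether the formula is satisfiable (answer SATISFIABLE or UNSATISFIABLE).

UNSATISFIABLE

s = True:
  propagation gives w=True, u=False; an empty clause results — contradiction.
s = False:
  propagation gives p=True, r=True, u=False, q=True; an empty clause results — contradiction.
Every branch closes, so no satisfying assignment exists.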